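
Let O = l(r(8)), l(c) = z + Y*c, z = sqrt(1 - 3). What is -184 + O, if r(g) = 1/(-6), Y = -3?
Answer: -367/2 + I*sqrt(2) ≈ -183.5 + 1.4142*I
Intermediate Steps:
r(g) = -1/6
z = I*sqrt(2) (z = sqrt(-2) = I*sqrt(2) ≈ 1.4142*I)
l(c) = -3*c + I*sqrt(2) (l(c) = I*sqrt(2) - 3*c = -3*c + I*sqrt(2))
O = 1/2 + I*sqrt(2) (O = -3*(-1/6) + I*sqrt(2) = 1/2 + I*sqrt(2) ≈ 0.5 + 1.4142*I)
-184 + O = -184 + (1/2 + I*sqrt(2)) = -367/2 + I*sqrt(2)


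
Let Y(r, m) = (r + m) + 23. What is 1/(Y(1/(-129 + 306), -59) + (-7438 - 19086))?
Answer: -177/4701119 ≈ -3.7651e-5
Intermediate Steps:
Y(r, m) = 23 + m + r (Y(r, m) = (m + r) + 23 = 23 + m + r)
1/(Y(1/(-129 + 306), -59) + (-7438 - 19086)) = 1/((23 - 59 + 1/(-129 + 306)) + (-7438 - 19086)) = 1/((23 - 59 + 1/177) - 26524) = 1/(-6371/177 - 26524) = 1/(-4701119/177) = -177/4701119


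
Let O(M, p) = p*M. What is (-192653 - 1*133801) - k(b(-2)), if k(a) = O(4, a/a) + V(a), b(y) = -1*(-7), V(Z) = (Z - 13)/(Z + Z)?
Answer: -2285203/7 ≈ -3.2646e+5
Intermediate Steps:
O(M, p) = M*p
V(Z) = (-13 + Z)/(2*Z) (V(Z) = (-13 + Z)/((2*Z)) = (-13 + Z)*(1/(2*Z)) = (-13 + Z)/(2*Z))
b(y) = 7
k(a) = 4 + (-13 + a)/(2*a) (k(a) = 4*(a/a) + (-13 + a)/(2*a) = 4*1 + (-13 + a)/(2*a) = 4 + (-13 + a)/(2*a))
(-192653 - 1*133801) - k(b(-2)) = (-192653 - 1*133801) - (-13 + 9*7)/(2*7) = (-192653 - 133801) - (-13 + 63)/(2*7) = -326454 - 50/(2*7) = -326454 - 1*25/7 = -326454 - 25/7 = -2285203/7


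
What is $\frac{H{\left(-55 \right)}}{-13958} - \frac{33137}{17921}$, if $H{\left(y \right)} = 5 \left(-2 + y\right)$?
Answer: $- \frac{457418761}{250141318} \approx -1.8286$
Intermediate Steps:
$H{\left(y \right)} = -10 + 5 y$
$\frac{H{\left(-55 \right)}}{-13958} - \frac{33137}{17921} = \frac{-10 + 5 \left(-55\right)}{-13958} - \frac{33137}{17921} = \left(-10 - 275\right) \left(- \frac{1}{13958}\right) - \frac{33137}{17921} = \left(-285\right) \left(- \frac{1}{13958}\right) - \frac{33137}{17921} = \frac{285}{13958} - \frac{33137}{17921} = - \frac{457418761}{250141318}$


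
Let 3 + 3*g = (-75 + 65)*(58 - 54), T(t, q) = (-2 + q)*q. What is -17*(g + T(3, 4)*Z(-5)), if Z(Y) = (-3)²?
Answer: -2941/3 ≈ -980.33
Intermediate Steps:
T(t, q) = q*(-2 + q)
g = -43/3 (g = -1 + ((-75 + 65)*(58 - 54))/3 = -1 + (-10*4)/3 = -1 + (⅓)*(-40) = -1 - 40/3 = -43/3 ≈ -14.333)
Z(Y) = 9
-17*(g + T(3, 4)*Z(-5)) = -17*(-43/3 + (4*(-2 + 4))*9) = -17*(-43/3 + (4*2)*9) = -17*(-43/3 + 8*9) = -17*(-43/3 + 72) = -17*173/3 = -2941/3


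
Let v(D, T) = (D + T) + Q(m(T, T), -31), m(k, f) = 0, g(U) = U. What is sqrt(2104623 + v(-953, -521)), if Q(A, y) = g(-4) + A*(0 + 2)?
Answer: sqrt(2103145) ≈ 1450.2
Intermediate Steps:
Q(A, y) = -4 + 2*A (Q(A, y) = -4 + A*(0 + 2) = -4 + A*2 = -4 + 2*A)
v(D, T) = -4 + D + T (v(D, T) = (D + T) + (-4 + 2*0) = (D + T) + (-4 + 0) = (D + T) - 4 = -4 + D + T)
sqrt(2104623 + v(-953, -521)) = sqrt(2104623 + (-4 - 953 - 521)) = sqrt(2104623 - 1478) = sqrt(2103145)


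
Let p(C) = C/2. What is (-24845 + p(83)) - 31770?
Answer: -113147/2 ≈ -56574.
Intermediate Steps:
p(C) = C/2 (p(C) = C*(1/2) = C/2)
(-24845 + p(83)) - 31770 = (-24845 + (1/2)*83) - 31770 = (-24845 + 83/2) - 31770 = -49607/2 - 31770 = -113147/2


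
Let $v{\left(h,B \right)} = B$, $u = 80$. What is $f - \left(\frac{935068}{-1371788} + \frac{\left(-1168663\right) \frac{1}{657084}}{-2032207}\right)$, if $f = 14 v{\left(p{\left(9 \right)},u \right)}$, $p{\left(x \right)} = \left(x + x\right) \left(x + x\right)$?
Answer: $\frac{513213534019064808055}{457947659077751436} \approx 1120.7$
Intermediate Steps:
$p{\left(x \right)} = 4 x^{2}$ ($p{\left(x \right)} = 2 x 2 x = 4 x^{2}$)
$f = 1120$ ($f = 14 \cdot 80 = 1120$)
$f - \left(\frac{935068}{-1371788} + \frac{\left(-1168663\right) \frac{1}{657084}}{-2032207}\right) = 1120 - \left(\frac{935068}{-1371788} + \frac{\left(-1168663\right) \frac{1}{657084}}{-2032207}\right) = 1120 - \left(935068 \left(- \frac{1}{1371788}\right) + \left(-1168663\right) \frac{1}{657084} \left(- \frac{1}{2032207}\right)\right) = 1120 - \left(- \frac{233767}{342947} - - \frac{1168663}{1335330704388}\right) = 1120 - \left(- \frac{233767}{342947} + \frac{1168663}{1335330704388}\right) = 1120 - - \frac{312155851983199735}{457947659077751436} = 1120 + \frac{312155851983199735}{457947659077751436} = \frac{513213534019064808055}{457947659077751436}$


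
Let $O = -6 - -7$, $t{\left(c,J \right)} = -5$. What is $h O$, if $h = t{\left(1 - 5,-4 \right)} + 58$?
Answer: $53$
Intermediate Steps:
$O = 1$ ($O = -6 + 7 = 1$)
$h = 53$ ($h = -5 + 58 = 53$)
$h O = 53 \cdot 1 = 53$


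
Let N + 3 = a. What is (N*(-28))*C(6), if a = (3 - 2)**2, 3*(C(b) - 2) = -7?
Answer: -56/3 ≈ -18.667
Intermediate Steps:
C(b) = -1/3 (C(b) = 2 + (1/3)*(-7) = 2 - 7/3 = -1/3)
a = 1 (a = 1**2 = 1)
N = -2 (N = -3 + 1 = -2)
(N*(-28))*C(6) = -2*(-28)*(-1/3) = 56*(-1/3) = -56/3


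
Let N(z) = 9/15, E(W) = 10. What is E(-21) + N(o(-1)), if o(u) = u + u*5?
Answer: 53/5 ≈ 10.600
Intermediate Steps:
o(u) = 6*u (o(u) = u + 5*u = 6*u)
N(z) = ⅗ (N(z) = 9*(1/15) = ⅗)
E(-21) + N(o(-1)) = 10 + ⅗ = 53/5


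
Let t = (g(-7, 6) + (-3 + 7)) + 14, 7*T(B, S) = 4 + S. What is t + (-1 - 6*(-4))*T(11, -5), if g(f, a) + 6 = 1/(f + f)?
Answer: 121/14 ≈ 8.6429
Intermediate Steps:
T(B, S) = 4/7 + S/7 (T(B, S) = (4 + S)/7 = 4/7 + S/7)
g(f, a) = -6 + 1/(2*f) (g(f, a) = -6 + 1/(f + f) = -6 + 1/(2*f))
t = 167/14 (t = ((-6 + (1/2)/(-7)) + (-3 + 7)) + 14 = ((-6 + (1/2)*(-1/7)) + 4) + 14 = ((-6 - 1/14) + 4) + 14 = (-85/14 + 4) + 14 = -29/14 + 14 = 167/14 ≈ 11.929)
t + (-1 - 6*(-4))*T(11, -5) = 167/14 + (-1 - 6*(-4))*(4/7 + (1/7)*(-5)) = 167/14 + (-1 + 24)*(4/7 - 5/7) = 167/14 + 23*(-1/7) = 167/14 - 23/7 = 121/14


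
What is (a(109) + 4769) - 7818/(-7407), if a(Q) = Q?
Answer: 12046388/2469 ≈ 4879.1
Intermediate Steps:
(a(109) + 4769) - 7818/(-7407) = (109 + 4769) - 7818/(-7407) = 4878 - 7818*(-1/7407) = 4878 + 2606/2469 = 12046388/2469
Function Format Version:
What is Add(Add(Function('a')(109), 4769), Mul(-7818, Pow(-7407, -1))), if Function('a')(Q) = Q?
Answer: Rational(12046388, 2469) ≈ 4879.1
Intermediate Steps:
Add(Add(Function('a')(109), 4769), Mul(-7818, Pow(-7407, -1))) = Add(Add(109, 4769), Mul(-7818, Pow(-7407, -1))) = Add(4878, Mul(-7818, Rational(-1, 7407))) = Add(4878, Rational(2606, 2469)) = Rational(12046388, 2469)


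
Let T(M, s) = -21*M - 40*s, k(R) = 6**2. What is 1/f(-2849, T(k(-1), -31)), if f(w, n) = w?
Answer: -1/2849 ≈ -0.00035100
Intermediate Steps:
k(R) = 36
T(M, s) = -40*s - 21*M
1/f(-2849, T(k(-1), -31)) = 1/(-2849) = -1/2849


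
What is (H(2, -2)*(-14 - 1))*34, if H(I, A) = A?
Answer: 1020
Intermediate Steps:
(H(2, -2)*(-14 - 1))*34 = -2*(-14 - 1)*34 = -2*(-15)*34 = 30*34 = 1020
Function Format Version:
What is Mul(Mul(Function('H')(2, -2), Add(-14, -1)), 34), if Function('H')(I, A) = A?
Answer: 1020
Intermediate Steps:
Mul(Mul(Function('H')(2, -2), Add(-14, -1)), 34) = Mul(Mul(-2, Add(-14, -1)), 34) = Mul(Mul(-2, -15), 34) = Mul(30, 34) = 1020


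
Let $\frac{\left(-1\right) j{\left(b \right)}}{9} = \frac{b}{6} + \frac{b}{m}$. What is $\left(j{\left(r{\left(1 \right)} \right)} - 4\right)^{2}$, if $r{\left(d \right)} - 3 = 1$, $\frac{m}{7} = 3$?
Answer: $\frac{6724}{49} \approx 137.22$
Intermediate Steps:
$m = 21$ ($m = 7 \cdot 3 = 21$)
$r{\left(d \right)} = 4$ ($r{\left(d \right)} = 3 + 1 = 4$)
$j{\left(b \right)} = - \frac{27 b}{14}$ ($j{\left(b \right)} = - 9 \left(\frac{b}{6} + \frac{b}{21}\right) = - 9 \frac{3 b}{14} = - \frac{27 b}{14}$)
$\left(j{\left(r{\left(1 \right)} \right)} - 4\right)^{2} = \left(\left(- \frac{27}{14}\right) 4 - 4\right)^{2} = \left(- \frac{54}{7} - 4\right)^{2} = \left(- \frac{82}{7}\right)^{2} = \frac{6724}{49}$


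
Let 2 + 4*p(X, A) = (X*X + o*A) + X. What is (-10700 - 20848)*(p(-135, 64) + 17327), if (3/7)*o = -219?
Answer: -431355804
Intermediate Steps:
o = -511 (o = (7/3)*(-219) = -511)
p(X, A) = -½ - 511*A/4 + X/4 + X²/4 (p(X, A) = -½ + ((X*X - 511*A) + X)/4 = -½ + ((X² - 511*A) + X)/4 = -½ + (X + X² - 511*A)/4 = -½ + (-511*A/4 + X/4 + X²/4) = -½ - 511*A/4 + X/4 + X²/4)
(-10700 - 20848)*(p(-135, 64) + 17327) = (-10700 - 20848)*((-½ - 511/4*64 + (¼)*(-135) + (¼)*(-135)²) + 17327) = -31548*((-½ - 8176 - 135/4 + (¼)*18225) + 17327) = -31548*((-½ - 8176 - 135/4 + 18225/4) + 17327) = -31548*(-3654 + 17327) = -31548*13673 = -431355804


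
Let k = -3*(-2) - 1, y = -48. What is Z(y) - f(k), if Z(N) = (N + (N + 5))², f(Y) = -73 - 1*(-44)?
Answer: 8310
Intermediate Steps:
k = 5 (k = 6 - 1 = 5)
f(Y) = -29 (f(Y) = -73 + 44 = -29)
Z(N) = (5 + 2*N)² (Z(N) = (N + (5 + N))² = (5 + 2*N)²)
Z(y) - f(k) = (5 + 2*(-48))² - 1*(-29) = (5 - 96)² + 29 = (-91)² + 29 = 8281 + 29 = 8310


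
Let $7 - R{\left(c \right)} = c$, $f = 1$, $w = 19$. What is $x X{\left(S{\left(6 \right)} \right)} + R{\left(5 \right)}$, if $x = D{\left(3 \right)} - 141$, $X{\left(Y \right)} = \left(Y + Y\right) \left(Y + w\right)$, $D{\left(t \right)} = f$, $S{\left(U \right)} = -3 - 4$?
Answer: $23522$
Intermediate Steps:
$S{\left(U \right)} = -7$ ($S{\left(U \right)} = -3 - 4 = -7$)
$R{\left(c \right)} = 7 - c$
$D{\left(t \right)} = 1$
$X{\left(Y \right)} = 2 Y \left(19 + Y\right)$ ($X{\left(Y \right)} = \left(Y + Y\right) \left(Y + 19\right) = 2 Y \left(19 + Y\right)$)
$x = -140$ ($x = 1 - 141 = -140$)
$x X{\left(S{\left(6 \right)} \right)} + R{\left(5 \right)} = - 140 \cdot 2 \left(-7\right) \left(19 - 7\right) + \left(7 - 5\right) = - 140 \cdot 2 \left(-7\right) 12 + \left(7 - 5\right) = \left(-140\right) \left(-168\right) + 2 = 23520 + 2 = 23522$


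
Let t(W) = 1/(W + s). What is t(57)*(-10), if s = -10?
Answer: -10/47 ≈ -0.21277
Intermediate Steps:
t(W) = 1/(-10 + W) (t(W) = 1/(W - 10) = 1/(-10 + W))
t(57)*(-10) = -10/(-10 + 57) = -10/47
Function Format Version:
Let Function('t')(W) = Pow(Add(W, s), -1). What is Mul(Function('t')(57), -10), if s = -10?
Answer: Rational(-10, 47) ≈ -0.21277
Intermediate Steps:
Function('t')(W) = Pow(Add(-10, W), -1) (Function('t')(W) = Pow(Add(W, -10), -1) = Pow(Add(-10, W), -1))
Mul(Function('t')(57), -10) = Mul(Pow(Add(-10, 57), -1), -10) = Mul(Pow(47, -1), -10) = Mul(Rational(1, 47), -10) = Rational(-10, 47)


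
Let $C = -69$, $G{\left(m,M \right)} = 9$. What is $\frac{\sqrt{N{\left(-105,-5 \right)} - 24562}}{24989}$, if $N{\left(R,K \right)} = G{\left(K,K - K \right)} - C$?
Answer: $\frac{2 i \sqrt{6121}}{24989} \approx 0.0062617 i$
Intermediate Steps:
$N{\left(R,K \right)} = 78$ ($N{\left(R,K \right)} = 9 - -69 = 9 + 69 = 78$)
$\frac{\sqrt{N{\left(-105,-5 \right)} - 24562}}{24989} = \frac{\sqrt{78 - 24562}}{24989} = \sqrt{-24484} \cdot \frac{1}{24989} = 2 i \sqrt{6121} \cdot \frac{1}{24989} = \frac{2 i \sqrt{6121}}{24989}$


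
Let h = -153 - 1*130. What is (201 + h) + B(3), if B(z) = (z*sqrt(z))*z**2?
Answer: -82 + 27*sqrt(3) ≈ -35.235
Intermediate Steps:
h = -283 (h = -153 - 130 = -283)
B(z) = z**(7/2) (B(z) = z**(3/2)*z**2 = z**(7/2))
(201 + h) + B(3) = (201 - 283) + 3**(7/2) = -82 + 27*sqrt(3)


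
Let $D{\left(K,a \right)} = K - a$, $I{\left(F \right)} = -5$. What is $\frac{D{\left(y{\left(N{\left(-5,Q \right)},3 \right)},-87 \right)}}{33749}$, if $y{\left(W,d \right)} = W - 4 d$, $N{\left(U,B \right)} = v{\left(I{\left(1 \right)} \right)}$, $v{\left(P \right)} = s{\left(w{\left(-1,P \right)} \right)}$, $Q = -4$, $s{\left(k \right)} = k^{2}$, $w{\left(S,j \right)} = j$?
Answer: $\frac{100}{33749} \approx 0.0029631$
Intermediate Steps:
$v{\left(P \right)} = P^{2}$
$N{\left(U,B \right)} = 25$ ($N{\left(U,B \right)} = \left(-5\right)^{2} = 25$)
$y{\left(W,d \right)} = W - 4 d$
$\frac{D{\left(y{\left(N{\left(-5,Q \right)},3 \right)},-87 \right)}}{33749} = \frac{\left(25 - 12\right) - -87}{33749} = \left(\left(25 - 12\right) + 87\right) \frac{1}{33749} = \left(13 + 87\right) \frac{1}{33749} = 100 \cdot \frac{1}{33749} = \frac{100}{33749}$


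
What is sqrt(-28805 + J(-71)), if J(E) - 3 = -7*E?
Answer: 3*I*sqrt(3145) ≈ 168.24*I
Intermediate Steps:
J(E) = 3 - 7*E
sqrt(-28805 + J(-71)) = sqrt(-28805 + (3 - 7*(-71))) = sqrt(-28805 + (3 + 497)) = sqrt(-28805 + 500) = sqrt(-28305) = 3*I*sqrt(3145)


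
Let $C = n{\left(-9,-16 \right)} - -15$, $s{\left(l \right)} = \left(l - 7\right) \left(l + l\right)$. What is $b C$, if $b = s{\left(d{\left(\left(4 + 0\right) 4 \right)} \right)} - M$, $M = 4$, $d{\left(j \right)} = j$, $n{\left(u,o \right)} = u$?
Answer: $1704$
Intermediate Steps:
$s{\left(l \right)} = 2 l \left(-7 + l\right)$ ($s{\left(l \right)} = \left(-7 + l\right) 2 l = 2 l \left(-7 + l\right)$)
$b = 284$ ($b = 2 \left(4 + 0\right) 4 \left(-7 + \left(4 + 0\right) 4\right) - 4 = 2 \cdot 4 \cdot 4 \left(-7 + 4 \cdot 4\right) - 4 = 2 \cdot 16 \left(-7 + 16\right) - 4 = 2 \cdot 16 \cdot 9 - 4 = 288 - 4 = 284$)
$C = 6$ ($C = -9 - -15 = -9 + 15 = 6$)
$b C = 284 \cdot 6 = 1704$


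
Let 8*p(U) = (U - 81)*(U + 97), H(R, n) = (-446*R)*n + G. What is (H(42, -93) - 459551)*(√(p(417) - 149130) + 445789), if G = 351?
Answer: 571892009164 + 1282876*I*√127542 ≈ 5.7189e+11 + 4.5815e+8*I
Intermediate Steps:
H(R, n) = 351 - 446*R*n (H(R, n) = (-446*R)*n + 351 = -446*R*n + 351 = 351 - 446*R*n)
p(U) = (-81 + U)*(97 + U)/8 (p(U) = ((U - 81)*(U + 97))/8 = ((-81 + U)*(97 + U))/8 = (-81 + U)*(97 + U)/8)
(H(42, -93) - 459551)*(√(p(417) - 149130) + 445789) = ((351 - 446*42*(-93)) - 459551)*(√((-7857/8 + 2*417 + (⅛)*417²) - 149130) + 445789) = ((351 + 1742076) - 459551)*(√((-7857/8 + 834 + (⅛)*173889) - 149130) + 445789) = (1742427 - 459551)*(√((-7857/8 + 834 + 173889/8) - 149130) + 445789) = 1282876*(√(21588 - 149130) + 445789) = 1282876*(√(-127542) + 445789) = 1282876*(I*√127542 + 445789) = 1282876*(445789 + I*√127542) = 571892009164 + 1282876*I*√127542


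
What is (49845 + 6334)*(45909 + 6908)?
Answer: 2967206243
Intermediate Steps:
(49845 + 6334)*(45909 + 6908) = 56179*52817 = 2967206243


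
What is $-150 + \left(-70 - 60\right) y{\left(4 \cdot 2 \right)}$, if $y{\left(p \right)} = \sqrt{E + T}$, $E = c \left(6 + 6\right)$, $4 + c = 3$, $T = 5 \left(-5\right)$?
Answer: $-150 - 130 i \sqrt{37} \approx -150.0 - 790.76 i$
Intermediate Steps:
$T = -25$
$c = -1$ ($c = -4 + 3 = -1$)
$E = -12$ ($E = - (6 + 6) = \left(-1\right) 12 = -12$)
$y{\left(p \right)} = i \sqrt{37}$ ($y{\left(p \right)} = \sqrt{-12 - 25} = \sqrt{-37} = i \sqrt{37}$)
$-150 + \left(-70 - 60\right) y{\left(4 \cdot 2 \right)} = -150 + \left(-70 - 60\right) i \sqrt{37} = -150 - 130 i \sqrt{37}$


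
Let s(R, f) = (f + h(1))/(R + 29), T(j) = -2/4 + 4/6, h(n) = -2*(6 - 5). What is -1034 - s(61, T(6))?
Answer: -558349/540 ≈ -1034.0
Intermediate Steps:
h(n) = -2 (h(n) = -2*1 = -2)
T(j) = ⅙ (T(j) = -2*¼ + 4*(⅙) = -½ + ⅔ = ⅙)
s(R, f) = (-2 + f)/(29 + R) (s(R, f) = (f - 2)/(R + 29) = (-2 + f)/(29 + R))
-1034 - s(61, T(6)) = -1034 - (-2 + ⅙)/(29 + 61) = -1034 - (-11)/(90*6) = -1034 - 1*(-11/540) = -1034 + 11/540 = -558349/540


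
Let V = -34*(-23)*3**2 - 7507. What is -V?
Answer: 469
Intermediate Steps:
V = -469 (V = 782*9 - 7507 = 7038 - 7507 = -469)
-V = -1*(-469) = 469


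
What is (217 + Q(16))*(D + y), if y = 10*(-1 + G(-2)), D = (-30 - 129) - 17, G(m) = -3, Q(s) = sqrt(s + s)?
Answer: -46872 - 864*sqrt(2) ≈ -48094.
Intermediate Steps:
Q(s) = sqrt(2)*sqrt(s) (Q(s) = sqrt(2*s) = sqrt(2)*sqrt(s))
D = -176 (D = -159 - 17 = -176)
y = -40 (y = 10*(-1 - 3) = 10*(-4) = -40)
(217 + Q(16))*(D + y) = (217 + sqrt(2)*sqrt(16))*(-176 - 40) = (217 + sqrt(2)*4)*(-216) = (217 + 4*sqrt(2))*(-216) = -46872 - 864*sqrt(2)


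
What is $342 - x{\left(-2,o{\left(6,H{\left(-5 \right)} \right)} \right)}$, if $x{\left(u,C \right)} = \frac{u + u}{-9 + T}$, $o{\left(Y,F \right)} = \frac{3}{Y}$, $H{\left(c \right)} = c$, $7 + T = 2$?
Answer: $\frac{2392}{7} \approx 341.71$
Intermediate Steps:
$T = -5$ ($T = -7 + 2 = -5$)
$x{\left(u,C \right)} = - \frac{u}{7}$ ($x{\left(u,C \right)} = \frac{u + u}{-9 - 5} = \frac{2 u}{-14} = 2 u \left(- \frac{1}{14}\right) = - \frac{u}{7}$)
$342 - x{\left(-2,o{\left(6,H{\left(-5 \right)} \right)} \right)} = 342 - \left(- \frac{1}{7}\right) \left(-2\right) = 342 - \frac{2}{7} = \frac{2392}{7}$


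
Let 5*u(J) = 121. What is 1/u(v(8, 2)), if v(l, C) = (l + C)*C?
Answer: 5/121 ≈ 0.041322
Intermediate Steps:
v(l, C) = C*(C + l) (v(l, C) = (C + l)*C = C*(C + l))
u(J) = 121/5 (u(J) = (⅕)*121 = 121/5)
1/u(v(8, 2)) = 1/(121/5) = 5/121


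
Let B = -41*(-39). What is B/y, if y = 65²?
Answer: 123/325 ≈ 0.37846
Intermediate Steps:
y = 4225
B = 1599
B/y = 1599/4225 = 1599*(1/4225) = 123/325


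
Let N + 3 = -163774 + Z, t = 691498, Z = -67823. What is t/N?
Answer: -345749/115800 ≈ -2.9857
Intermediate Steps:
N = -231600 (N = -3 + (-163774 - 67823) = -3 - 231597 = -231600)
t/N = 691498/(-231600) = 691498*(-1/231600) = -345749/115800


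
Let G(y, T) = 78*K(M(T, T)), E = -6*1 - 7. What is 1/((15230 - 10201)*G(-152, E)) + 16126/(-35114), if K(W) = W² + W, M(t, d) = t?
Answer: -493398109379/1074363253704 ≈ -0.45925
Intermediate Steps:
E = -13 (E = -6 - 7 = -13)
K(W) = W + W²
G(y, T) = 78*T*(1 + T) (G(y, T) = 78*(T*(1 + T)) = 78*T*(1 + T))
1/((15230 - 10201)*G(-152, E)) + 16126/(-35114) = 1/((15230 - 10201)*((78*(-13)*(1 - 13)))) + 16126/(-35114) = 1/(5029*((78*(-13)*(-12)))) + 16126*(-1/35114) = (1/5029)/12168 - 8063/17557 = (1/5029)*(1/12168) - 8063/17557 = 1/61192872 - 8063/17557 = -493398109379/1074363253704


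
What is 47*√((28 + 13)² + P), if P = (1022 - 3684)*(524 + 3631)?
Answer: 47*I*√11058929 ≈ 1.563e+5*I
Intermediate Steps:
P = -11060610 (P = -2662*4155 = -11060610)
47*√((28 + 13)² + P) = 47*√((28 + 13)² - 11060610) = 47*√(41² - 11060610) = 47*√(1681 - 11060610) = 47*√(-11058929) = 47*(I*√11058929) = 47*I*√11058929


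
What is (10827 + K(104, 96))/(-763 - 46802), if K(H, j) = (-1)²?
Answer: -10828/47565 ≈ -0.22765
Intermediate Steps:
K(H, j) = 1
(10827 + K(104, 96))/(-763 - 46802) = (10827 + 1)/(-763 - 46802) = 10828/(-47565) = 10828*(-1/47565) = -10828/47565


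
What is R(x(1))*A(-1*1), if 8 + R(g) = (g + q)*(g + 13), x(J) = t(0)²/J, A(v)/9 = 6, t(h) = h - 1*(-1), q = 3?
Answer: 2592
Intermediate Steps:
t(h) = 1 + h (t(h) = h + 1 = 1 + h)
A(v) = 54 (A(v) = 9*6 = 54)
x(J) = 1/J (x(J) = (1 + 0)²/J = 1²/J = 1/J)
R(g) = -8 + (3 + g)*(13 + g) (R(g) = -8 + (g + 3)*(g + 13) = -8 + (3 + g)*(13 + g))
R(x(1))*A(-1*1) = (31 + (1/1)² + 16/1)*54 = (31 + 1² + 16*1)*54 = (31 + 1 + 16)*54 = 48*54 = 2592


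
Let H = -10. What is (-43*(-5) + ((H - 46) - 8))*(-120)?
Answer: -18120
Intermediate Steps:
(-43*(-5) + ((H - 46) - 8))*(-120) = (-43*(-5) + ((-10 - 46) - 8))*(-120) = (215 + (-56 - 8))*(-120) = (215 - 64)*(-120) = 151*(-120) = -18120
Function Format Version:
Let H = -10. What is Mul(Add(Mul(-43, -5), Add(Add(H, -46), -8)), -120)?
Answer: -18120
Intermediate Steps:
Mul(Add(Mul(-43, -5), Add(Add(H, -46), -8)), -120) = Mul(Add(Mul(-43, -5), Add(Add(-10, -46), -8)), -120) = Mul(Add(215, Add(-56, -8)), -120) = Mul(Add(215, -64), -120) = Mul(151, -120) = -18120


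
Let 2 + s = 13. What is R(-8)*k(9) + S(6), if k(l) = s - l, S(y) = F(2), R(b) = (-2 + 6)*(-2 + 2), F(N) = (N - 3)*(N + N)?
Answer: -4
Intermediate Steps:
F(N) = 2*N*(-3 + N) (F(N) = (-3 + N)*(2*N) = 2*N*(-3 + N))
s = 11 (s = -2 + 13 = 11)
R(b) = 0 (R(b) = 4*0 = 0)
S(y) = -4 (S(y) = 2*2*(-3 + 2) = 2*2*(-1) = -4)
k(l) = 11 - l
R(-8)*k(9) + S(6) = 0*(11 - 1*9) - 4 = 0*(11 - 9) - 4 = 0*2 - 4 = 0 - 4 = -4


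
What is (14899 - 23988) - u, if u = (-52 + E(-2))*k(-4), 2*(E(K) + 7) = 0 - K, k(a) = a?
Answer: -9321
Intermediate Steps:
E(K) = -7 - K/2 (E(K) = -7 + (0 - K)/2 = -7 + (-K)/2 = -7 - K/2)
u = 232 (u = (-52 + (-7 - ½*(-2)))*(-4) = (-52 + (-7 + 1))*(-4) = (-52 - 6)*(-4) = -58*(-4) = 232)
(14899 - 23988) - u = (14899 - 23988) - 1*232 = -9089 - 232 = -9321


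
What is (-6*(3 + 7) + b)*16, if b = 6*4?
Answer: -576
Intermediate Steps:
b = 24
(-6*(3 + 7) + b)*16 = (-6*(3 + 7) + 24)*16 = (-6*10 + 24)*16 = (-60 + 24)*16 = -36*16 = -576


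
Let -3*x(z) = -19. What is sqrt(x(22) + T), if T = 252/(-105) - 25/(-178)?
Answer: sqrt(29041590)/2670 ≈ 2.0184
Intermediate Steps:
x(z) = 19/3 (x(z) = -1/3*(-19) = 19/3)
T = -2011/890 (T = 252*(-1/105) - 25*(-1/178) = -12/5 + 25/178 = -2011/890 ≈ -2.2596)
sqrt(x(22) + T) = sqrt(19/3 - 2011/890) = sqrt(10877/2670) = sqrt(29041590)/2670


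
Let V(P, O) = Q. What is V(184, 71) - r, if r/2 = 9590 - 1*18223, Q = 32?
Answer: 17298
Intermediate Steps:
V(P, O) = 32
r = -17266 (r = 2*(9590 - 1*18223) = 2*(9590 - 18223) = 2*(-8633) = -17266)
V(184, 71) - r = 32 - 1*(-17266) = 32 + 17266 = 17298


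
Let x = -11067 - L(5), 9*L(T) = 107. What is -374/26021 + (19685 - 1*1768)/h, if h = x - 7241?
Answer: -4257629059/4290316459 ≈ -0.99238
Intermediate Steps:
L(T) = 107/9 (L(T) = (1/9)*107 = 107/9)
x = -99710/9 (x = -11067 - 1*107/9 = -11067 - 107/9 = -99710/9 ≈ -11079.)
h = -164879/9 (h = -99710/9 - 7241 = -164879/9 ≈ -18320.)
-374/26021 + (19685 - 1*1768)/h = -374/26021 + (19685 - 1*1768)/(-164879/9) = -374*1/26021 + (19685 - 1768)*(-9/164879) = -374/26021 + 17917*(-9/164879) = -374/26021 - 161253/164879 = -4257629059/4290316459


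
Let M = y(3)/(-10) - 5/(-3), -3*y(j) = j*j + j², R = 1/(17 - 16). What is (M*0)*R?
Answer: 0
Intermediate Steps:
R = 1 (R = 1/1 = 1)
y(j) = -2*j²/3 (y(j) = -(j*j + j²)/3 = -(j² + j²)/3 = -2*j²/3)
M = 34/15 (M = -⅔*3²/(-10) - 5/(-3) = -⅔*9*(-⅒) - 5*(-⅓) = -6*(-⅒) + 5/3 = ⅗ + 5/3 = 34/15 ≈ 2.2667)
(M*0)*R = ((34/15)*0)*1 = 0*1 = 0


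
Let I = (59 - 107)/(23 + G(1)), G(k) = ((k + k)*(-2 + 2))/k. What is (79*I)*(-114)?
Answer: 432288/23 ≈ 18795.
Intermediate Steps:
G(k) = 0 (G(k) = ((2*k)*0)/k = 0/k = 0)
I = -48/23 (I = (59 - 107)/(23 + 0) = -48/23 ≈ -2.0870)
(79*I)*(-114) = (79*(-48/23))*(-114) = -3792/23*(-114) = 432288/23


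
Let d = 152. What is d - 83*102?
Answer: -8314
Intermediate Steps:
d - 83*102 = 152 - 83*102 = 152 - 8466 = -8314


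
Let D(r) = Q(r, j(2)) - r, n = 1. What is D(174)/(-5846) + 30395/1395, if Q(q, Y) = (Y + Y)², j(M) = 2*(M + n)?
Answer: 17773102/815517 ≈ 21.794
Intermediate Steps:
j(M) = 2 + 2*M (j(M) = 2*(M + 1) = 2*(1 + M) = 2 + 2*M)
Q(q, Y) = 4*Y² (Q(q, Y) = (2*Y)² = 4*Y²)
D(r) = 144 - r (D(r) = 4*(2 + 2*2)² - r = 4*(2 + 4)² - r = 4*6² - r = 4*36 - r = 144 - r)
D(174)/(-5846) + 30395/1395 = (144 - 1*174)/(-5846) + 30395/1395 = (144 - 174)*(-1/5846) + 30395*(1/1395) = -30*(-1/5846) + 6079/279 = 15/2923 + 6079/279 = 17773102/815517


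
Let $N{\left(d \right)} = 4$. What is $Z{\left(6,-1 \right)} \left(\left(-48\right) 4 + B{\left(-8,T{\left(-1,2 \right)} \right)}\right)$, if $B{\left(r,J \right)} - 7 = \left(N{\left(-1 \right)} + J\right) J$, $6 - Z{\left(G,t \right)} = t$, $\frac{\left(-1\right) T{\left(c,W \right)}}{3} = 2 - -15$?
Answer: $15484$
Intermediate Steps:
$T{\left(c,W \right)} = -51$ ($T{\left(c,W \right)} = - 3 \left(2 - -15\right) = - 3 \left(2 + 15\right) = \left(-3\right) 17 = -51$)
$Z{\left(G,t \right)} = 6 - t$
$B{\left(r,J \right)} = 7 + J \left(4 + J\right)$ ($B{\left(r,J \right)} = 7 + \left(4 + J\right) J = 7 + J \left(4 + J\right)$)
$Z{\left(6,-1 \right)} \left(\left(-48\right) 4 + B{\left(-8,T{\left(-1,2 \right)} \right)}\right) = \left(6 - -1\right) \left(\left(-48\right) 4 + \left(7 + \left(-51\right)^{2} + 4 \left(-51\right)\right)\right) = \left(6 + 1\right) \left(-192 + \left(7 + 2601 - 204\right)\right) = 7 \left(-192 + 2404\right) = 7 \cdot 2212 = 15484$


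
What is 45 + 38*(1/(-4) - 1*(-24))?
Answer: 1895/2 ≈ 947.50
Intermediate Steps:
45 + 38*(1/(-4) - 1*(-24)) = 45 + 38*(-¼ + 24) = 45 + 38*(95/4) = 45 + 1805/2 = 1895/2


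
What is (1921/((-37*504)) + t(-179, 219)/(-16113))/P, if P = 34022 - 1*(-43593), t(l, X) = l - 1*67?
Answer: -997/881882568 ≈ -1.1305e-6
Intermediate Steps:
t(l, X) = -67 + l (t(l, X) = l - 67 = -67 + l)
P = 77615 (P = 34022 + 43593 = 77615)
(1921/((-37*504)) + t(-179, 219)/(-16113))/P = (1921/((-37*504)) + (-67 - 179)/(-16113))/77615 = (1921/(-18648) - 246*(-1/16113))*(1/77615) = (1921*(-1/18648) + 2/131)*(1/77615) = (-1921/18648 + 2/131)*(1/77615) = -214355/2442888*1/77615 = -997/881882568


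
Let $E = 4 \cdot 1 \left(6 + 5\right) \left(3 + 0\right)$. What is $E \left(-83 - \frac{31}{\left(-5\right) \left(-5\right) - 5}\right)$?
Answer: $- \frac{55803}{5} \approx -11161.0$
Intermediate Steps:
$E = 132$ ($E = 4 \cdot 11 \cdot 3 = 4 \cdot 33 = 132$)
$E \left(-83 - \frac{31}{\left(-5\right) \left(-5\right) - 5}\right) = 132 \left(-83 - \frac{31}{\left(-5\right) \left(-5\right) - 5}\right) = 132 \left(-83 - \frac{31}{25 - 5}\right) = 132 \left(-83 - \frac{31}{20}\right) = 132 \left(- \frac{1691}{20}\right) = - \frac{55803}{5}$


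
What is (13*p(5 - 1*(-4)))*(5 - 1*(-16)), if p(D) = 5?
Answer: 1365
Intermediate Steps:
(13*p(5 - 1*(-4)))*(5 - 1*(-16)) = (13*5)*(5 - 1*(-16)) = 65*(5 + 16) = 65*21 = 1365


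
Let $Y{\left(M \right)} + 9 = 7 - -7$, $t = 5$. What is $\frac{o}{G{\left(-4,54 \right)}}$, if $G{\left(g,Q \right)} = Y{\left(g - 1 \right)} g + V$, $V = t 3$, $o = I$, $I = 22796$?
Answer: $- \frac{22796}{5} \approx -4559.2$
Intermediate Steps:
$o = 22796$
$Y{\left(M \right)} = 5$ ($Y{\left(M \right)} = -9 + \left(7 - -7\right) = -9 + \left(7 + 7\right) = -9 + 14 = 5$)
$V = 15$ ($V = 5 \cdot 3 = 15$)
$G{\left(g,Q \right)} = 15 + 5 g$ ($G{\left(g,Q \right)} = 5 g + 15 = 15 + 5 g$)
$\frac{o}{G{\left(-4,54 \right)}} = \frac{22796}{15 + 5 \left(-4\right)} = \frac{22796}{15 - 20} = \frac{22796}{-5} = 22796 \left(- \frac{1}{5}\right) = - \frac{22796}{5}$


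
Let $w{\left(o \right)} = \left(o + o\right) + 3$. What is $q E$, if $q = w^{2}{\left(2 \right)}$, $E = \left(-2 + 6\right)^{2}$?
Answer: $784$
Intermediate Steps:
$w{\left(o \right)} = 3 + 2 o$ ($w{\left(o \right)} = 2 o + 3 = 3 + 2 o$)
$E = 16$ ($E = 4^{2} = 16$)
$q = 49$ ($q = \left(3 + 2 \cdot 2\right)^{2} = \left(3 + 4\right)^{2} = 7^{2} = 49$)
$q E = 49 \cdot 16 = 784$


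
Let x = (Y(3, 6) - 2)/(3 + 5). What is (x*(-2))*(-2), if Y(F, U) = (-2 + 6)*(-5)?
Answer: -11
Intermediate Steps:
Y(F, U) = -20 (Y(F, U) = 4*(-5) = -20)
x = -11/4 (x = (-20 - 2)/(3 + 5) = -22/8 = -22*1/8 = -11/4 ≈ -2.7500)
(x*(-2))*(-2) = -11/4*(-2)*(-2) = (11/2)*(-2) = -11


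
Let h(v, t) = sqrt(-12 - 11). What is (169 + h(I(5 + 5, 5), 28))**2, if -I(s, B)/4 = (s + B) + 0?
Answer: (169 + I*sqrt(23))**2 ≈ 28538.0 + 1621.0*I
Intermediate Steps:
I(s, B) = -4*B - 4*s (I(s, B) = -4*((s + B) + 0) = -4*((B + s) + 0) = -4*(B + s) = -4*B - 4*s)
h(v, t) = I*sqrt(23) (h(v, t) = sqrt(-23) = I*sqrt(23))
(169 + h(I(5 + 5, 5), 28))**2 = (169 + I*sqrt(23))**2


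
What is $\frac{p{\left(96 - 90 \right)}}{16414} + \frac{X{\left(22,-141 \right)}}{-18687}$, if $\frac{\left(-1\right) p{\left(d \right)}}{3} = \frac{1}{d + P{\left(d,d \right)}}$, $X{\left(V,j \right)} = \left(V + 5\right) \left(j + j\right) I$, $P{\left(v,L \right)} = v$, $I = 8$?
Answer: $\frac{1333073195}{408971224} \approx 3.2596$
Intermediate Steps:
$X{\left(V,j \right)} = 16 j \left(5 + V\right)$ ($X{\left(V,j \right)} = \left(V + 5\right) \left(j + j\right) 8 = \left(5 + V\right) 2 j 8 = 2 j \left(5 + V\right) 8 = 16 j \left(5 + V\right)$)
$p{\left(d \right)} = - \frac{3}{2 d}$ ($p{\left(d \right)} = - \frac{3}{d + d} = - \frac{3}{2 d}$)
$\frac{p{\left(96 - 90 \right)}}{16414} + \frac{X{\left(22,-141 \right)}}{-18687} = \frac{\left(- \frac{3}{2}\right) \frac{1}{96 - 90}}{16414} + \frac{16 \left(-141\right) \left(5 + 22\right)}{-18687} = - \frac{3}{2 \left(96 - 90\right)} \frac{1}{16414} + 16 \left(-141\right) 27 \left(- \frac{1}{18687}\right) = - \frac{3}{2 \cdot 6} \cdot \frac{1}{16414} - - \frac{20304}{6229} = \left(- \frac{3}{2}\right) \frac{1}{6} \cdot \frac{1}{16414} + \frac{20304}{6229} = \left(- \frac{1}{4}\right) \frac{1}{16414} + \frac{20304}{6229} = - \frac{1}{65656} + \frac{20304}{6229} = \frac{1333073195}{408971224}$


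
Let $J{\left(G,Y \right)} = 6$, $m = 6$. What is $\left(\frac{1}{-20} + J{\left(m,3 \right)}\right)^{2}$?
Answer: $\frac{14161}{400} \approx 35.402$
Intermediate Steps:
$\left(\frac{1}{-20} + J{\left(m,3 \right)}\right)^{2} = \left(\frac{1}{-20} + 6\right)^{2} = \left(- \frac{1}{20} + 6\right)^{2} = \left(\frac{119}{20}\right)^{2} = \frac{14161}{400}$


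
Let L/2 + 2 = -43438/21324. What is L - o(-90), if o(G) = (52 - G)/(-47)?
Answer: -1266019/250557 ≈ -5.0528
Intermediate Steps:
o(G) = -52/47 + G/47 (o(G) = (52 - G)*(-1/47) = -52/47 + G/47)
L = -43043/5331 (L = -4 + 2*(-43438/21324) = -4 + 2*(-43438*1/21324) = -4 + 2*(-21719/10662) = -4 - 21719/5331 = -43043/5331 ≈ -8.0741)
L - o(-90) = -43043/5331 - (-52/47 + (1/47)*(-90)) = -43043/5331 - (-52/47 - 90/47) = -43043/5331 - 1*(-142/47) = -43043/5331 + 142/47 = -1266019/250557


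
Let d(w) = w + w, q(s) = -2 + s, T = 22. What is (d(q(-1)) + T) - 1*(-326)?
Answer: 342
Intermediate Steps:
d(w) = 2*w
(d(q(-1)) + T) - 1*(-326) = (2*(-2 - 1) + 22) - 1*(-326) = (2*(-3) + 22) + 326 = (-6 + 22) + 326 = 16 + 326 = 342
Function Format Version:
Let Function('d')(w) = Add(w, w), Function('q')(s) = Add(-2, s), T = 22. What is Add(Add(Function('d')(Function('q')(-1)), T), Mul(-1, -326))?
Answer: 342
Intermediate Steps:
Function('d')(w) = Mul(2, w)
Add(Add(Function('d')(Function('q')(-1)), T), Mul(-1, -326)) = Add(Add(Mul(2, Add(-2, -1)), 22), Mul(-1, -326)) = Add(Add(Mul(2, -3), 22), 326) = Add(Add(-6, 22), 326) = Add(16, 326) = 342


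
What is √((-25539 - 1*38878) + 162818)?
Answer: √98401 ≈ 313.69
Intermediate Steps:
√((-25539 - 1*38878) + 162818) = √((-25539 - 38878) + 162818) = √(-64417 + 162818) = √98401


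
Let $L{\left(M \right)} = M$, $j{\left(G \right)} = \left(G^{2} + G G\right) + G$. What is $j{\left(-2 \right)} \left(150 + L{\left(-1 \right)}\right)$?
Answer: $894$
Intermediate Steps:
$j{\left(G \right)} = G + 2 G^{2}$ ($j{\left(G \right)} = \left(G^{2} + G^{2}\right) + G = 2 G^{2} + G = G + 2 G^{2}$)
$j{\left(-2 \right)} \left(150 + L{\left(-1 \right)}\right) = - 2 \left(1 + 2 \left(-2\right)\right) \left(150 - 1\right) = - 2 \left(1 - 4\right) 149 = \left(-2\right) \left(-3\right) 149 = 6 \cdot 149 = 894$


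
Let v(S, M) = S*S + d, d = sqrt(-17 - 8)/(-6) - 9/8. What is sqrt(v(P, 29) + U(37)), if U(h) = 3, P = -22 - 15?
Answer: sqrt(197406 - 120*I)/12 ≈ 37.025 - 0.011254*I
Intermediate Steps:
P = -37
d = -9/8 - 5*I/6 (d = sqrt(-25)*(-1/6) - 9*1/8 = (5*I)*(-1/6) - 9/8 = -5*I/6 - 9/8 = -9/8 - 5*I/6 ≈ -1.125 - 0.83333*I)
v(S, M) = -9/8 + S**2 - 5*I/6 (v(S, M) = S*S + (-9/8 - 5*I/6) = S**2 + (-9/8 - 5*I/6) = -9/8 + S**2 - 5*I/6)
sqrt(v(P, 29) + U(37)) = sqrt((-9/8 + (-37)**2 - 5*I/6) + 3) = sqrt((-9/8 + 1369 - 5*I/6) + 3) = sqrt((10943/8 - 5*I/6) + 3) = sqrt(10967/8 - 5*I/6)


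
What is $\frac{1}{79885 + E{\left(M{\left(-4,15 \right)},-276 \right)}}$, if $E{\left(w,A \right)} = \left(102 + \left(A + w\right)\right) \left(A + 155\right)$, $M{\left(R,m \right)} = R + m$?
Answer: $\frac{1}{99608} \approx 1.0039 \cdot 10^{-5}$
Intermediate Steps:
$E{\left(w,A \right)} = \left(155 + A\right) \left(102 + A + w\right)$ ($E{\left(w,A \right)} = \left(102 + A + w\right) \left(155 + A\right) = \left(155 + A\right) \left(102 + A + w\right)$)
$\frac{1}{79885 + E{\left(M{\left(-4,15 \right)},-276 \right)}} = \frac{1}{79885 + \left(15810 + \left(-276\right)^{2} + 155 \left(-4 + 15\right) + 257 \left(-276\right) - 276 \left(-4 + 15\right)\right)} = \frac{1}{79885 + \left(15810 + 76176 + 155 \cdot 11 - 70932 - 3036\right)} = \frac{1}{79885 + \left(15810 + 76176 + 1705 - 70932 - 3036\right)} = \frac{1}{79885 + 19723} = \frac{1}{99608}$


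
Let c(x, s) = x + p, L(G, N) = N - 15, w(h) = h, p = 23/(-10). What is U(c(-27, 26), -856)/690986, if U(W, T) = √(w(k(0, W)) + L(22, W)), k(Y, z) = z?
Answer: 2*I*√115/1727465 ≈ 1.2416e-5*I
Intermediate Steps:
p = -23/10 (p = 23*(-⅒) = -23/10 ≈ -2.3000)
L(G, N) = -15 + N
c(x, s) = -23/10 + x (c(x, s) = x - 23/10 = -23/10 + x)
U(W, T) = √(-15 + 2*W) (U(W, T) = √(W + (-15 + W)) = √(-15 + 2*W))
U(c(-27, 26), -856)/690986 = √(-15 + 2*(-23/10 - 27))/690986 = √(-15 + 2*(-293/10))*(1/690986) = √(-15 - 293/5)*(1/690986) = √(-368/5)*(1/690986) = (4*I*√115/5)*(1/690986) = 2*I*√115/1727465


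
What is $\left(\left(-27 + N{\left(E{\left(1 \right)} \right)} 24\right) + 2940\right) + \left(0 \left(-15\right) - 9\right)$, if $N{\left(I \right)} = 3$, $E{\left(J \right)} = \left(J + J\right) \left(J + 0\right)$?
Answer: $2976$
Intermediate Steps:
$E{\left(J \right)} = 2 J^{2}$ ($E{\left(J \right)} = 2 J J = 2 J^{2}$)
$\left(\left(-27 + N{\left(E{\left(1 \right)} \right)} 24\right) + 2940\right) + \left(0 \left(-15\right) - 9\right) = \left(\left(-27 + 3 \cdot 24\right) + 2940\right) + \left(0 \left(-15\right) - 9\right) = \left(\left(-27 + 72\right) + 2940\right) + \left(0 - 9\right) = \left(45 + 2940\right) - 9 = 2985 - 9 = 2976$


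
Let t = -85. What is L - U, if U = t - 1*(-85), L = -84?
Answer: -84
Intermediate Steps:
U = 0 (U = -85 - 1*(-85) = -85 + 85 = 0)
L - U = -84 - 1*0 = -84 + 0 = -84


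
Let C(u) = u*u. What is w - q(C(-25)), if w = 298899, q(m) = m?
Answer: 298274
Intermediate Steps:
C(u) = u²
w - q(C(-25)) = 298899 - 1*(-25)² = 298899 - 1*625 = 298899 - 625 = 298274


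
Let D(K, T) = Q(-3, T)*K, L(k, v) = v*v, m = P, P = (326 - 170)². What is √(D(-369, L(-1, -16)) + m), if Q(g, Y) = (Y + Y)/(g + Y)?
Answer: 36*√1165065/253 ≈ 153.59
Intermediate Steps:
Q(g, Y) = 2*Y/(Y + g) (Q(g, Y) = (2*Y)/(Y + g) = 2*Y/(Y + g))
P = 24336 (P = 156² = 24336)
m = 24336
L(k, v) = v²
D(K, T) = 2*K*T/(-3 + T) (D(K, T) = (2*T/(T - 3))*K = (2*T/(-3 + T))*K = 2*K*T/(-3 + T))
√(D(-369, L(-1, -16)) + m) = √(2*(-369)*(-16)²/(-3 + (-16)²) + 24336) = √(2*(-369)*256/(-3 + 256) + 24336) = √(2*(-369)*256/253 + 24336) = √(2*(-369)*256*(1/253) + 24336) = √(-188928/253 + 24336) = √(5968080/253) = 36*√1165065/253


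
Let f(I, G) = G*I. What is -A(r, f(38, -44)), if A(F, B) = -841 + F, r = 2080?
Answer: -1239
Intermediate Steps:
-A(r, f(38, -44)) = -(-841 + 2080) = -1*1239 = -1239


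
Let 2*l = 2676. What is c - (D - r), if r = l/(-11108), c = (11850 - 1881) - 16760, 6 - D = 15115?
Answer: 46197503/5554 ≈ 8317.9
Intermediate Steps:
l = 1338 (l = (½)*2676 = 1338)
D = -15109 (D = 6 - 1*15115 = 6 - 15115 = -15109)
c = -6791 (c = 9969 - 16760 = -6791)
r = -669/5554 (r = 1338/(-11108) = 1338*(-1/11108) = -669/5554 ≈ -0.12045)
c - (D - r) = -6791 - (-15109 - 1*(-669/5554)) = -6791 - (-15109 + 669/5554) = -6791 - 1*(-83914717/5554) = -6791 + 83914717/5554 = 46197503/5554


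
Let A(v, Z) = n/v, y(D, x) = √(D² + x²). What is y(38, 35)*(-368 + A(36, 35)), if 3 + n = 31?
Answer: -3305*√2669/9 ≈ -18972.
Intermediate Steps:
n = 28 (n = -3 + 31 = 28)
A(v, Z) = 28/v
y(38, 35)*(-368 + A(36, 35)) = √(38² + 35²)*(-368 + 28/36) = √(1444 + 1225)*(-368 + 28*(1/36)) = √2669*(-368 + 7/9) = √2669*(-3305/9) = -3305*√2669/9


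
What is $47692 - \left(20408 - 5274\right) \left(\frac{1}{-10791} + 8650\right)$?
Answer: $- \frac{1412125438594}{10791} \approx -1.3086 \cdot 10^{8}$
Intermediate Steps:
$47692 - \left(20408 - 5274\right) \left(\frac{1}{-10791} + 8650\right) = 47692 - 15134 \left(- \frac{1}{10791} + 8650\right) = 47692 - 15134 \cdot \frac{93342149}{10791} = 47692 - \frac{1412640082966}{10791} = - \frac{1412125438594}{10791}$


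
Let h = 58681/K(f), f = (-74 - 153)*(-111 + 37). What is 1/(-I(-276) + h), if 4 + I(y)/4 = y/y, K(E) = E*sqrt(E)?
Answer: 56879265139104/682547738209487 - 985723438*sqrt(16798)/682547738209487 ≈ 0.083147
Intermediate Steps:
f = 16798 (f = -227*(-74) = 16798)
K(E) = E**(3/2)
h = 58681*sqrt(16798)/282172804 (h = 58681/(16798**(3/2)) = 58681/((16798*sqrt(16798))) = 58681*(sqrt(16798)/282172804) = 58681*sqrt(16798)/282172804 ≈ 0.026953)
I(y) = -12 (I(y) = -16 + 4*(y/y) = -16 + 4*1 = -16 + 4 = -12)
1/(-I(-276) + h) = 1/(-1*(-12) + 58681*sqrt(16798)/282172804) = 1/(12 + 58681*sqrt(16798)/282172804)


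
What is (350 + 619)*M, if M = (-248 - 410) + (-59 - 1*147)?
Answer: -837216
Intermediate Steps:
M = -864 (M = -658 + (-59 - 147) = -658 - 206 = -864)
(350 + 619)*M = (350 + 619)*(-864) = 969*(-864) = -837216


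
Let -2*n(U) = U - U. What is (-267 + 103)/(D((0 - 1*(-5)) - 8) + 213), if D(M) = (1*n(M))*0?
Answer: -164/213 ≈ -0.76995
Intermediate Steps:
n(U) = 0 (n(U) = -(U - U)/2 = -½*0 = 0)
D(M) = 0 (D(M) = (1*0)*0 = 0*0 = 0)
(-267 + 103)/(D((0 - 1*(-5)) - 8) + 213) = (-267 + 103)/(0 + 213) = -164/213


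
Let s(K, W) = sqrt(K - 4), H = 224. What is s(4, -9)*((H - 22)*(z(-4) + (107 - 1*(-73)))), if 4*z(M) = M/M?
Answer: 0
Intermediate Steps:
z(M) = 1/4 (z(M) = (M/M)/4 = (1/4)*1 = 1/4)
s(K, W) = sqrt(-4 + K)
s(4, -9)*((H - 22)*(z(-4) + (107 - 1*(-73)))) = sqrt(-4 + 4)*((224 - 22)*(1/4 + (107 - 1*(-73)))) = sqrt(0)*(202*(1/4 + (107 + 73))) = 0*(202*(1/4 + 180)) = 0*(202*(721/4)) = 0*(72821/2) = 0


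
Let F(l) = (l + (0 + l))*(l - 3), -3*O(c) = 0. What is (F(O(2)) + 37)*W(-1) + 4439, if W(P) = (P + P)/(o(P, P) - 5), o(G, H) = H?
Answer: 13354/3 ≈ 4451.3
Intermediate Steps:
W(P) = 2*P/(-5 + P) (W(P) = (P + P)/(P - 5) = (2*P)/(-5 + P) = 2*P/(-5 + P))
O(c) = 0 (O(c) = -⅓*0 = 0)
F(l) = 2*l*(-3 + l) (F(l) = (l + l)*(-3 + l) = (2*l)*(-3 + l) = 2*l*(-3 + l))
(F(O(2)) + 37)*W(-1) + 4439 = (2*0*(-3 + 0) + 37)*(2*(-1)/(-5 - 1)) + 4439 = (2*0*(-3) + 37)*(2*(-1)/(-6)) + 4439 = (0 + 37)*(2*(-1)*(-⅙)) + 4439 = 37*(⅓) + 4439 = 37/3 + 4439 = 13354/3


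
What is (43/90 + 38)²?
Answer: 11992369/8100 ≈ 1480.5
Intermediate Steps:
(43/90 + 38)² = (3463/90)² = 11992369/8100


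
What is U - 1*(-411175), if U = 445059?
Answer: 856234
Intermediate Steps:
U - 1*(-411175) = 445059 - 1*(-411175) = 445059 + 411175 = 856234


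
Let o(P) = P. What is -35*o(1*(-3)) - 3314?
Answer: -3209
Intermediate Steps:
-35*o(1*(-3)) - 3314 = -35*(-3) - 3314 = 105 - 3314 = -3209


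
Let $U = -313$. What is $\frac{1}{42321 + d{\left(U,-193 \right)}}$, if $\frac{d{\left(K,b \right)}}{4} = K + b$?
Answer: $\frac{1}{40297} \approx 2.4816 \cdot 10^{-5}$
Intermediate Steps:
$d{\left(K,b \right)} = 4 K + 4 b$ ($d{\left(K,b \right)} = 4 \left(K + b\right) = 4 K + 4 b$)
$\frac{1}{42321 + d{\left(U,-193 \right)}} = \frac{1}{42321 + \left(4 \left(-313\right) + 4 \left(-193\right)\right)} = \frac{1}{42321 - 2024} = \frac{1}{40297}$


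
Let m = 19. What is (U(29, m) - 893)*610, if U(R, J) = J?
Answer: -533140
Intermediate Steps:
(U(29, m) - 893)*610 = (19 - 893)*610 = -874*610 = -533140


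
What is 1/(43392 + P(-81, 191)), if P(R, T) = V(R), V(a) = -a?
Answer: 1/43473 ≈ 2.3003e-5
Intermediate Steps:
P(R, T) = -R
1/(43392 + P(-81, 191)) = 1/(43392 - 1*(-81)) = 1/(43392 + 81) = 1/43473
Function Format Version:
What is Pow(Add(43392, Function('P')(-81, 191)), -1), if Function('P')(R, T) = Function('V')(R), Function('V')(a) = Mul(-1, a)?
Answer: Rational(1, 43473) ≈ 2.3003e-5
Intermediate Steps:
Function('P')(R, T) = Mul(-1, R)
Pow(Add(43392, Function('P')(-81, 191)), -1) = Pow(Add(43392, Mul(-1, -81)), -1) = Pow(Add(43392, 81), -1) = Pow(43473, -1) = Rational(1, 43473)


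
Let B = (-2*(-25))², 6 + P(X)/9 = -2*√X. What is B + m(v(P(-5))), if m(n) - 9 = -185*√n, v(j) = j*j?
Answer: -7481 - 3330*I*√5 ≈ -7481.0 - 7446.1*I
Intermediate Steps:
P(X) = -54 - 18*√X (P(X) = -54 + 9*(-2*√X) = -54 - 18*√X)
v(j) = j²
m(n) = 9 - 185*√n
B = 2500 (B = 50² = 2500)
B + m(v(P(-5))) = 2500 + (9 - (9990 + 3330*I*√5)) = 2500 + (9 - 185*(54 + 18*I*√5)) = 2500 + (9 + (-9990 - 3330*I*√5)) = 2500 + (-9981 - 3330*I*√5) = -7481 - 3330*I*√5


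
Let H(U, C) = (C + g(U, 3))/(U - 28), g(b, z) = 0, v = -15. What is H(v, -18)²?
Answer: 324/1849 ≈ 0.17523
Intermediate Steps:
H(U, C) = C/(-28 + U) (H(U, C) = (C + 0)/(U - 28) = C/(-28 + U))
H(v, -18)² = (-18/(-28 - 15))² = (-18/(-43))² = (-18*(-1/43))² = (18/43)² = 324/1849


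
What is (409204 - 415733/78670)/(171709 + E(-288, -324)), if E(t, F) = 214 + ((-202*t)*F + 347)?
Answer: -1110057343/50665525420 ≈ -0.021910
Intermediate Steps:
E(t, F) = 561 - 202*F*t (E(t, F) = 214 + (-202*F*t + 347) = 214 + (347 - 202*F*t) = 561 - 202*F*t)
(409204 - 415733/78670)/(171709 + E(-288, -324)) = (409204 - 415733/78670)/(171709 + (561 - 202*(-324)*(-288))) = (409204 - 415733*1/78670)/(171709 + (561 - 18849024)) = (409204 - 415733/78670)/(171709 - 18848463) = (32191662947/78670)/(-18676754) = (32191662947/78670)*(-1/18676754) = -1110057343/50665525420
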